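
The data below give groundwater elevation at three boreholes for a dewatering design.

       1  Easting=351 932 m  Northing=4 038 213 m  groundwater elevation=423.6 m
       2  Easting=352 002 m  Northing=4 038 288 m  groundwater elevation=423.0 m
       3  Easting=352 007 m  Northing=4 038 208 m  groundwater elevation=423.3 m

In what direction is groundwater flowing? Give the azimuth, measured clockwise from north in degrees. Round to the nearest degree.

047°

With h = a·x + b·y + c and 1 as origin, the differences give:
  70·a + 75·b = -0.6
  75·a + (-5)·b = -0.3
Eliminate b (×(-5) and ×75, subtract): -5975·a = 25.50 → a = ∂h/∂x = -0.004268
Back-substitute: b = ∂h/∂y = -0.004017.
Flow direction (−∇h) has components (+0.004268 E, +0.004017 N).
Azimuth = atan2(E, N) = atan2(+0.004268, +0.004017) = 46.7° ≈ 047°.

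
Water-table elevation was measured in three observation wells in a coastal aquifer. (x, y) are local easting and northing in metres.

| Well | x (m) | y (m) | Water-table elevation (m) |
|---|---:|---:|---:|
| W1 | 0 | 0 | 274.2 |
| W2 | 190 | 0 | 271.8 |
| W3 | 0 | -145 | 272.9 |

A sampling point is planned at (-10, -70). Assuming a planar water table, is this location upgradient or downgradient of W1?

∂h/∂x = (271.8 − 274.2) / (190 − 0) = -0.01263
∂h/∂y = (272.9 − 274.2) / (-145 − 0) = +0.008966
Head at (-10, -70) = 274.2 + (-0.01263)·(-10) + (+0.008966)·(-70) = 273.70 m.
That is lower than the 274.2 m at W1, so the point is downgradient.

downgradient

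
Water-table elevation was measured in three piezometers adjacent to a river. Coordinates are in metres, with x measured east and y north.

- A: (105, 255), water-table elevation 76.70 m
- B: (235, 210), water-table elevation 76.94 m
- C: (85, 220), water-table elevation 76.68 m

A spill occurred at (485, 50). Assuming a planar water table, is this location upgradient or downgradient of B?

Differences from A: to B (Δx, Δy, Δh) = (130, -45, +0.24); to C = (-20, -35, -0.02).
Solve a·Δx + b·Δy = Δh: det = 130·(-35) − (-20)·(-45) = -5450.
∂h/∂x = [(+0.24)·(-35) − (-0.02)·(-45)] / -5450 = +0.001706
∂h/∂y = [130·(-0.02) − (-20)·(+0.24)] / -5450 = -0.0004037
Head at (485, 50) = 76.70 + (+0.001706)·(380) + (-0.0004037)·(-205) = 77.43 m.
That is higher than the 76.94 m at B, so the point is upgradient.

upgradient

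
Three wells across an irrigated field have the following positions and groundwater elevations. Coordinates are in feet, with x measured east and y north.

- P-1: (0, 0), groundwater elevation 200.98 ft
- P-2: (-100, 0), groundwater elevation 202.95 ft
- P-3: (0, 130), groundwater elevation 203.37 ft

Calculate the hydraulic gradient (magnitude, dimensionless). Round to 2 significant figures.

∂h/∂x = (202.95 − 200.98) / (-100 − 0) = -0.01970
∂h/∂y = (203.37 − 200.98) / (130 − 0) = +0.01838
|∇h| = √(-0.01970² + 0.01838²) = 0.02694

0.027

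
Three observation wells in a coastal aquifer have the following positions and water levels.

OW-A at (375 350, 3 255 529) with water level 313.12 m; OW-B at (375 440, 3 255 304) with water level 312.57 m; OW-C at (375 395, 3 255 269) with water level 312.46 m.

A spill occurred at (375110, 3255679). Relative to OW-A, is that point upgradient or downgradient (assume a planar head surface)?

upgradient

With h = a·x + b·y + c and OW-A as origin, the differences give:
  90·a + (-225)·b = -0.55
  45·a + (-260)·b = -0.66
Eliminate b (×(-260) and ×(-225), subtract): -13275·a = -5.500 → a = ∂h/∂x = +0.0004143
Back-substitute: b = ∂h/∂y = +0.002610.
Head at (375110, 3255679) = 313.12 + (+0.0004143)·(-240) + (+0.002610)·(150) = 313.41 m.
That is higher than the 313.12 m at OW-A, so the point is upgradient.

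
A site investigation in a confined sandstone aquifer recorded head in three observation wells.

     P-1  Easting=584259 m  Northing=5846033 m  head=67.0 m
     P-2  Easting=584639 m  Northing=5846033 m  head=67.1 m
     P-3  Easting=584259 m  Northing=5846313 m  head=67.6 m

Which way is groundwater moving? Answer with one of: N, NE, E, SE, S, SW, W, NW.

S

∂h/∂x = (67.1 − 67.0) / (584639 − 584259) = +0.0002632
∂h/∂y = (67.6 − 67.0) / (5846313 − 5846033) = +0.002143
Flow = −∇h = (-0.0002632 east, -0.002143 north), which points south.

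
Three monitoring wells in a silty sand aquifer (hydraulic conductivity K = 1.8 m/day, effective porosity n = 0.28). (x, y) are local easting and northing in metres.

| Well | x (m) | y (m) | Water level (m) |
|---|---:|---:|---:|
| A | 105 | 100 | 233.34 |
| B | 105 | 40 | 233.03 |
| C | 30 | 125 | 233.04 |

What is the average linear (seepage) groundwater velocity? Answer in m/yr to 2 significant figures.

With h = a·x + b·y + c and A as origin, the differences give:
  0·a + (-60)·b = -0.31
  (-75)·a + 25·b = -0.30
Eliminate b (×25 and ×(-60), subtract): -4500·a = -25.750 → a = ∂h/∂x = +0.005722
Back-substitute: b = ∂h/∂y = +0.005167.
|∇h| = √(0.005722² + 0.005167²) = 0.00771
Seepage velocity v = K·i/n = 1.8 × 0.00771 / 0.28 = 0.04956 m/day = 18.1 m/yr.

18 m/yr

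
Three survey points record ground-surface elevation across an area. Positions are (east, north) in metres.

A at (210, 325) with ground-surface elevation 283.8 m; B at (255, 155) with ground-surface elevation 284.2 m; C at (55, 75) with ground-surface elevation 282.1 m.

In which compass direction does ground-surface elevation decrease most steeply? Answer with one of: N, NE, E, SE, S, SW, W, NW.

Taking A as reference: B−A = (45, -170, +0.4); C−A = (-155, -250, -1.7).
Solve a·Δx + b·Δy = Δz: det = 45·(-250) − (-155)·(-170) = -37600.
∂z/∂x = [(+0.4)·(-250) − (-1.7)·(-170)] / -37600 = +0.01035
∂z/∂y = [45·(-1.7) − (-155)·(+0.4)] / -37600 = +0.0003856
Steepest decrease is along −∇f = (-0.01035 E, -0.0003856 N) → west.

W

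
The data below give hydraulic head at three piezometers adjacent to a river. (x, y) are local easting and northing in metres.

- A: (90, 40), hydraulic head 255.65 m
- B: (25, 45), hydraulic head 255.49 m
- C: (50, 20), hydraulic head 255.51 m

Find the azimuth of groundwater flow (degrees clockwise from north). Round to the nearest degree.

With h = a·x + b·y + c and A as origin, the differences give:
  (-65)·a + 5·b = -0.16
  (-40)·a + (-20)·b = -0.14
Eliminate b (×(-20) and ×5, subtract): 1500·a = 3.900 → a = ∂h/∂x = +0.002600
Back-substitute: b = ∂h/∂y = +0.001800.
Flow direction (−∇h) has components (-0.002600 E, -0.001800 N).
Azimuth = atan2(E, N) = atan2(-0.002600, -0.001800) = 235.3° ≈ 235°.

235°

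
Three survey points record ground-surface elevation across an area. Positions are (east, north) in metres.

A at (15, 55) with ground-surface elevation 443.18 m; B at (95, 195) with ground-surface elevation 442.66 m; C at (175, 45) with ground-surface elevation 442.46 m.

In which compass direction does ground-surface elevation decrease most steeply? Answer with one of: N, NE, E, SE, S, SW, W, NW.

With z = a·x + b·y + c and A as origin, the differences give:
  80·a + 140·b = -0.52
  160·a + (-10)·b = -0.72
Eliminate b (×(-10) and ×140, subtract): -23200·a = 106.000 → a = ∂z/∂x = -0.004569
Back-substitute: b = ∂z/∂y = -0.001103.
Steepest decrease is along −∇f = (+0.004569 E, +0.001103 N) → east.

E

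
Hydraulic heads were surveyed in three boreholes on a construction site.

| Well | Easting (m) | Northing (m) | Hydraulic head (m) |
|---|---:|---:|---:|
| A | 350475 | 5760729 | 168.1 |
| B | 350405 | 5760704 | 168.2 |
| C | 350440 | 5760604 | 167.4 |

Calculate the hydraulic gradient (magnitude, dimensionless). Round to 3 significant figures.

0.00768

Taking A as reference: B−A = (-70, -25, +0.1); C−A = (-35, -125, -0.7).
Determinant of the coordinate differences = (-70)·(-125) − (-35)·(-25) = 7875.
∂h/∂x = [(+0.1)·(-125) − (-0.7)·(-25)] / 7875 = -0.003810
∂h/∂y = [(-70)·(-0.7) − (-35)·(+0.1)] / 7875 = +0.006667
|∇h| = √(-0.003810² + 0.006667²) = 0.007679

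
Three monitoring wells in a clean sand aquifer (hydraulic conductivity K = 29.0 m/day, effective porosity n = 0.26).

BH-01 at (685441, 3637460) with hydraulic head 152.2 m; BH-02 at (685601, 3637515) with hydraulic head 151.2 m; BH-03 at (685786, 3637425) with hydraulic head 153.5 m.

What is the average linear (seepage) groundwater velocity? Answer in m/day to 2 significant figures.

2.5 m/day

Differences from BH-01: to BH-02 (Δx, Δy, Δh) = (160, 55, -1.0); to BH-03 = (345, -35, +1.3).
Determinant of the coordinate differences = 160·(-35) − 345·55 = -24575.
∂h/∂x = [(-1.0)·(-35) − (+1.3)·55] / -24575 = +0.001485
∂h/∂y = [160·(+1.3) − 345·(-1.0)] / -24575 = -0.02250
|∇h| = √(0.001485² + -0.02250²) = 0.02255
Seepage velocity v = K·i/n = 29.0 × 0.02255 / 0.26 = 2.515 m/day.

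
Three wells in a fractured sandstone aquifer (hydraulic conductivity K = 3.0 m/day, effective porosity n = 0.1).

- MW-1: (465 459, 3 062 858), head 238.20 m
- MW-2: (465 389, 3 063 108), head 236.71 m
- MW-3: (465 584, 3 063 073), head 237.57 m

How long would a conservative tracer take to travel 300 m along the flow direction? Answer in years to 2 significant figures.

Differences from MW-1: to MW-2 (Δx, Δy, Δh) = (-70, 250, -1.49); to MW-3 = (125, 215, -0.63).
Solve a·Δx + b·Δy = Δh: det = (-70)·215 − 125·250 = -46300.
∂h/∂x = [(-1.49)·215 − (-0.63)·250] / -46300 = +0.003517
∂h/∂y = [(-70)·(-0.63) − 125·(-1.49)] / -46300 = -0.004975
|∇h| = √(0.003517² + -0.004975²) = 0.006093
Seepage velocity v = K·i/n = 3.0 × 0.006093 / 0.1 = 0.1828 m/day.
t = 300 / 0.1828 = 1641 days = 4.49 years.

4.5 years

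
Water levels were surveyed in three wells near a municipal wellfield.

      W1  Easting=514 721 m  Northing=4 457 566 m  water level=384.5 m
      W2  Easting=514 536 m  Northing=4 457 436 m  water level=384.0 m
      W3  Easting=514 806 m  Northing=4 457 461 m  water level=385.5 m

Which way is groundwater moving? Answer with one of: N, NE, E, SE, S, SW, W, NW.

NW

With h = a·x + b·y + c and W1 as origin, the differences give:
  (-185)·a + (-130)·b = -0.5
  85·a + (-105)·b = +1.0
Eliminate b (×(-105) and ×(-130), subtract): 30475·a = 182.50 → a = ∂h/∂x = +0.005989
Back-substitute: b = ∂h/∂y = -0.004676.
Flow = −∇h = (-0.005989 east, +0.004676 north), which points northwest.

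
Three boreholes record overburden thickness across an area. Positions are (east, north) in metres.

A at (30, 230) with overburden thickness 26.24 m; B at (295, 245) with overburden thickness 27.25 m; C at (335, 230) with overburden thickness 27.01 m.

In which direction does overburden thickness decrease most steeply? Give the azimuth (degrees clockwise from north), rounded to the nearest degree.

With d = a·x + b·y + c and A as origin, the differences give:
  265·a + 15·b = +1.01
  305·a + 0·b = +0.77
Eliminate b (×0 and ×15, subtract): -4575·a = -11.550 → a = ∂d/∂x = +0.002525
Back-substitute: b = ∂d/∂y = +0.02273.
Steepest decrease is along −∇f: components (-0.002525 E, -0.02273 N).
Azimuth = atan2(-0.002525, -0.02273) = 186.3° ≈ 186°.

186°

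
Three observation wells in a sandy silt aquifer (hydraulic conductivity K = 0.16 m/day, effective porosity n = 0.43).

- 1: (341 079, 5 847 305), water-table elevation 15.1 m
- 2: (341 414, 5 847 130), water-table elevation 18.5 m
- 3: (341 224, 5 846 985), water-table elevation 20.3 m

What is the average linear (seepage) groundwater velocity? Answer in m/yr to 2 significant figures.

Taking 1 as reference: 2−1 = (335, -175, +3.4); 3−1 = (145, -320, +5.2).
Solve a·Δx + b·Δy = Δh: det = 335·(-320) − 145·(-175) = -81825.
∂h/∂x = [(+3.4)·(-320) − (+5.2)·(-175)] / -81825 = +0.002175
∂h/∂y = [335·(+5.2) − 145·(+3.4)] / -81825 = -0.01526
|∇h| = √(0.002175² + -0.01526²) = 0.01541
Seepage velocity v = K·i/n = 0.16 × 0.01541 / 0.43 = 0.005734 m/day = 2.094 m/yr.

2.1 m/yr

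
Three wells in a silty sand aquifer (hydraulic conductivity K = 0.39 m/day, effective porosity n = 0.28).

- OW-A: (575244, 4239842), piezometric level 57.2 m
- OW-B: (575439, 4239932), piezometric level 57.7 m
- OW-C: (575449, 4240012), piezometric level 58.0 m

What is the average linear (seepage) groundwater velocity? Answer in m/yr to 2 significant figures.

With h = a·x + b·y + c and OW-A as origin, the differences give:
  195·a + 90·b = +0.5
  205·a + 170·b = +0.8
Eliminate b (×170 and ×90, subtract): 14700·a = 13.00 → a = ∂h/∂x = +0.0008844
Back-substitute: b = ∂h/∂y = +0.003639.
|∇h| = √(0.0008844² + 0.003639²) = 0.003745
Seepage velocity v = K·i/n = 0.39 × 0.003745 / 0.28 = 0.005216 m/day = 1.905 m/yr.

1.9 m/yr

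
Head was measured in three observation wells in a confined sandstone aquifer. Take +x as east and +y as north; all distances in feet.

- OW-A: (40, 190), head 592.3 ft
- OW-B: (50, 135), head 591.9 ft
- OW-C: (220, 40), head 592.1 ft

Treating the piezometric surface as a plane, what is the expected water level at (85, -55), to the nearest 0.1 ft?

Differences from OW-A: to OW-B (Δx, Δy, Δh) = (10, -55, -0.4); to OW-C = (180, -150, -0.2).
Solve a·Δx + b·Δy = Δh: det = 10·(-150) − 180·(-55) = 8400.
∂h/∂x = [(-0.4)·(-150) − (-0.2)·(-55)] / 8400 = +0.005833
∂h/∂y = [10·(-0.2) − 180·(-0.4)] / 8400 = +0.008333
h(85, -55) = 592.3 + (+0.005833)·(45) + (+0.008333)·(-245) = 592.3 +0.263 -2.042 = 590.521 ft.

590.5 ft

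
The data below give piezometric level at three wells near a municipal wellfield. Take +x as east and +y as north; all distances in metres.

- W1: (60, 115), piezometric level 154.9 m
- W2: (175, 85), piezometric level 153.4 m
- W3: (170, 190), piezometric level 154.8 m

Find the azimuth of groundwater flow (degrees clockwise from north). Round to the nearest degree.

143°

Differences from W1: to W2 (Δx, Δy, Δh) = (115, -30, -1.5); to W3 = (110, 75, -0.1).
Determinant of the coordinate differences = 115·75 − 110·(-30) = 11925.
∂h/∂x = [(-1.5)·75 − (-0.1)·(-30)] / 11925 = -0.009686
∂h/∂y = [115·(-0.1) − 110·(-1.5)] / 11925 = +0.01287
Flow direction (−∇h) has components (+0.009686 E, -0.01287 N).
Azimuth = atan2(E, N) = atan2(+0.009686, -0.01287) = 143.0° ≈ 143°.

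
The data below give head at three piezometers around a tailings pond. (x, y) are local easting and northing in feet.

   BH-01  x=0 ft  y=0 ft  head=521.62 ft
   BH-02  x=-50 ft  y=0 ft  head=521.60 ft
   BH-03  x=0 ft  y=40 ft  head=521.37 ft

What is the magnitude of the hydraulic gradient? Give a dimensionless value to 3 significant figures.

∂h/∂x = (521.60 − 521.62) / (-50 − 0) = +0.0004000
∂h/∂y = (521.37 − 521.62) / (40 − 0) = -0.006250
|∇h| = √(0.0004000² + -0.006250²) = 0.006263

0.00626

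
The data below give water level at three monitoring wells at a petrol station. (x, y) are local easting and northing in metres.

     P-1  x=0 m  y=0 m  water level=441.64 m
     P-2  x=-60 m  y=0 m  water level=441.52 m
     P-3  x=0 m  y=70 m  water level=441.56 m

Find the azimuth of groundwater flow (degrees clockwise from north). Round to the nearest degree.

300°

∂h/∂x = (441.52 − 441.64) / (-60 − 0) = +0.002000
∂h/∂y = (441.56 − 441.64) / (70 − 0) = -0.001143
Flow direction (−∇h) has components (-0.002000 E, +0.001143 N).
Azimuth = atan2(E, N) = atan2(-0.002000, +0.001143) = 299.7° ≈ 300°.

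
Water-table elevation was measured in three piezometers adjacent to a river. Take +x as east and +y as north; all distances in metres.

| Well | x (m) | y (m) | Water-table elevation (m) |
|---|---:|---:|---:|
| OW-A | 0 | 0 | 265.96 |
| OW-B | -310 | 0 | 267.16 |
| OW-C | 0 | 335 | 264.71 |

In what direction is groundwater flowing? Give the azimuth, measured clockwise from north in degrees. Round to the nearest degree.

046°

∂h/∂x = (267.16 − 265.96) / (-310 − 0) = -0.003871
∂h/∂y = (264.71 − 265.96) / (335 − 0) = -0.003731
Flow direction (−∇h) has components (+0.003871 E, +0.003731 N).
Azimuth = atan2(E, N) = atan2(+0.003871, +0.003731) = 46.1° ≈ 046°.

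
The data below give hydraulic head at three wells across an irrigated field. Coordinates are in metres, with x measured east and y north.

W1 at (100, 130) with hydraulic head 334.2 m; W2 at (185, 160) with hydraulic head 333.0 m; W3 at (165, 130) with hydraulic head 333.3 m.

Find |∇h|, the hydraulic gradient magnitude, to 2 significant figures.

0.014

Three-point gradient (reference W1): Δ to W2 = (85, 30, -1.2), Δ to W3 = (65, 0, -0.9).
∂h/∂x = -0.01385, ∂h/∂y = -0.0007692 (det = -1950).
|∇h| = √(-0.01385² + -0.0007692²) = 0.01387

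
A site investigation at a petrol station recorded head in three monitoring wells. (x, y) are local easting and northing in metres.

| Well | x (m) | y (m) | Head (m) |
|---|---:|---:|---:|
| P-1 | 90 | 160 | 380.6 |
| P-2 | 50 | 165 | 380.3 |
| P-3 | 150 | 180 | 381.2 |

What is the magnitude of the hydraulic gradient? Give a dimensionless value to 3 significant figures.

0.00983

With h = a·x + b·y + c and P-1 as origin, the differences give:
  (-40)·a + 5·b = -0.3
  60·a + 20·b = +0.6
Eliminate b (×20 and ×5, subtract): -1100·a = -9.00 → a = ∂h/∂x = +0.008182
Back-substitute: b = ∂h/∂y = +0.005455.
|∇h| = √(0.008182² + 0.005455²) = 0.009834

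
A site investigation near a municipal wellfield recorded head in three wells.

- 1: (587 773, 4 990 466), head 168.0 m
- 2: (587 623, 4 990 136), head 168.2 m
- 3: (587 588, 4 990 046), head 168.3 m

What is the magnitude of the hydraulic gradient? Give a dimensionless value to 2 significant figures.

0.0087

Differences from 1: to 2 (Δx, Δy, Δh) = (-150, -330, +0.2); to 3 = (-185, -420, +0.3).
Determinant of the coordinate differences = (-150)·(-420) − (-185)·(-330) = 1950.
∂h/∂x = [(+0.2)·(-420) − (+0.3)·(-330)] / 1950 = +0.007692
∂h/∂y = [(-150)·(+0.3) − (-185)·(+0.2)] / 1950 = -0.004103
|∇h| = √(0.007692² + -0.004103²) = 0.008718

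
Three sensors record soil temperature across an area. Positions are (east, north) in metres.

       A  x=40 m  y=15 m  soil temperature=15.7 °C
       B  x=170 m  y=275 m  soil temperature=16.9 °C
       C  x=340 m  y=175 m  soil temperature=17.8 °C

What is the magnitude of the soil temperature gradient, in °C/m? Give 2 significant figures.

Taking A as reference: B−A = (130, 260, +1.2); C−A = (300, 160, +2.1).
Determinant of the coordinate differences = 130·160 − 300·260 = -57200.
∂T/∂x = [(+1.2)·160 − (+2.1)·260] / -57200 = +0.006189
∂T/∂y = [130·(+2.1) − 300·(+1.2)] / -57200 = +0.001521
|∇f| = √(0.006189² + 0.001521²) = 0.006373 °C/m

0.0064 °C/m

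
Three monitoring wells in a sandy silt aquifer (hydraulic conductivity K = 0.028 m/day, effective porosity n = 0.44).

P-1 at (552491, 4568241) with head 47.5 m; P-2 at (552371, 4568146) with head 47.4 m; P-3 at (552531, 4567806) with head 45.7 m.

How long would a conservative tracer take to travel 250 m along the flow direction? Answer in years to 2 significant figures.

2400 years

Differences from P-1: to P-2 (Δx, Δy, Δh) = (-120, -95, -0.1); to P-3 = (40, -435, -1.8).
Determinant of the coordinate differences = (-120)·(-435) − 40·(-95) = 56000.
∂h/∂x = [(-0.1)·(-435) − (-1.8)·(-95)] / 56000 = -0.002277
∂h/∂y = [(-120)·(-1.8) − 40·(-0.1)] / 56000 = +0.003929
|∇h| = √(-0.002277² + 0.003929²) = 0.004541
Seepage velocity v = K·i/n = 0.028 × 0.004541 / 0.44 = 0.000289 m/day.
t = 250 / 0.000289 = 8.651e+05 days = 2.37e+03 years.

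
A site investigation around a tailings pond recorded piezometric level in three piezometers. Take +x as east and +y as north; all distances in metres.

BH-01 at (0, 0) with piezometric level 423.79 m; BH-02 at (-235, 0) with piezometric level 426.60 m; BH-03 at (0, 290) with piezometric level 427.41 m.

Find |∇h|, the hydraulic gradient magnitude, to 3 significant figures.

∂h/∂x = (426.60 − 423.79) / (-235 − 0) = -0.01196
∂h/∂y = (427.41 − 423.79) / (290 − 0) = +0.01248
|∇h| = √(-0.01196² + 0.01248²) = 0.01729

0.0173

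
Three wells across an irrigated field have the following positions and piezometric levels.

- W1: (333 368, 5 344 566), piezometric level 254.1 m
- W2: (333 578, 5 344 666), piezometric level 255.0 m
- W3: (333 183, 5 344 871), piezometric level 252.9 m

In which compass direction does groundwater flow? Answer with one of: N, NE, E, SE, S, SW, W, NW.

Taking W1 as reference: W2−W1 = (210, 100, +0.9); W3−W1 = (-185, 305, -1.2).
Determinant of the coordinate differences = 210·305 − (-185)·100 = 82550.
∂h/∂x = [(+0.9)·305 − (-1.2)·100] / 82550 = +0.004779
∂h/∂y = [210·(-1.2) − (-185)·(+0.9)] / 82550 = -0.001036
Flow = −∇h = (-0.004779 east, +0.001036 north), which points west.

W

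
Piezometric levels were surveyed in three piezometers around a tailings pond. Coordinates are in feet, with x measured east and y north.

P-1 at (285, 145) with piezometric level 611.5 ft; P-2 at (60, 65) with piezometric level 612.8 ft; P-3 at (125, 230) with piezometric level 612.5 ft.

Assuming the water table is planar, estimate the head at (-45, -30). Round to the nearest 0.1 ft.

613.4 ft

With h = a·x + b·y + c and P-1 as origin, the differences give:
  (-225)·a + (-80)·b = +1.3
  (-160)·a + 85·b = +1.0
Eliminate b (×85 and ×(-80), subtract): -31925·a = 190.50 → a = ∂h/∂x = -0.005967
Back-substitute: b = ∂h/∂y = +0.0005325.
h(-45, -30) = 611.5 + (-0.005967)·(-330) + (+0.0005325)·(-175) = 611.5 +1.969 -0.093 = 613.376 ft.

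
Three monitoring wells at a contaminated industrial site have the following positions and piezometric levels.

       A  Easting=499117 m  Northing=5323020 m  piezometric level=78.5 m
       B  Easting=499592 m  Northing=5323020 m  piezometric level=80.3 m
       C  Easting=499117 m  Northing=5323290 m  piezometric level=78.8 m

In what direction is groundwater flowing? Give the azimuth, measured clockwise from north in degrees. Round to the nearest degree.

254°

∂h/∂x = (80.3 − 78.5) / (499592 − 499117) = +0.003789
∂h/∂y = (78.8 − 78.5) / (5323290 − 5323020) = +0.001111
Flow direction (−∇h) has components (-0.003789 E, -0.001111 N).
Azimuth = atan2(E, N) = atan2(-0.003789, -0.001111) = 253.7° ≈ 254°.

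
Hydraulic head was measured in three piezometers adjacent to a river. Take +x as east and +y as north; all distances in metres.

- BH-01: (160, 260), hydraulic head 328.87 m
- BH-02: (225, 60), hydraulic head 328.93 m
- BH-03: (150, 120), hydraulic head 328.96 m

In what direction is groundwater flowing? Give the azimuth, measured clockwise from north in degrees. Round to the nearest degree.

056°

Taking BH-01 as reference: BH-02−BH-01 = (65, -200, +0.06); BH-03−BH-01 = (-10, -140, +0.09).
Determinant of the coordinate differences = 65·(-140) − (-10)·(-200) = -11100.
∂h/∂x = [(+0.06)·(-140) − (+0.09)·(-200)] / -11100 = -0.0008649
∂h/∂y = [65·(+0.09) − (-10)·(+0.06)] / -11100 = -0.0005811
Flow direction (−∇h) has components (+0.0008649 E, +0.0005811 N).
Azimuth = atan2(E, N) = atan2(+0.0008649, +0.0005811) = 56.1° ≈ 056°.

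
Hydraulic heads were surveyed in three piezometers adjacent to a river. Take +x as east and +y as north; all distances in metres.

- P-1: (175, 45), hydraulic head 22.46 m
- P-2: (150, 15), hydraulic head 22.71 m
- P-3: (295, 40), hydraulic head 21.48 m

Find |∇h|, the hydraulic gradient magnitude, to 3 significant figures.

0.00836

Three-point gradient (reference P-1): Δ to P-2 = (-25, -30, +0.25), Δ to P-3 = (120, -5, -0.98).
∂h/∂x = -0.008228, ∂h/∂y = -0.001477 (det = 3725).
|∇h| = √(-0.008228² + -0.001477²) = 0.00836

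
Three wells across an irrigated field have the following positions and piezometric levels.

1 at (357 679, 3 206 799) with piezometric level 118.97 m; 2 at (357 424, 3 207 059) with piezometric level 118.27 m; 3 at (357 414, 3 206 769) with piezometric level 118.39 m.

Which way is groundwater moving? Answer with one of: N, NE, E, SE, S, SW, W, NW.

Three-point gradient (reference 1): Δ to 2 = (-255, 260, -0.70), Δ to 3 = (-265, -30, -0.58).
∂h/∂x = +0.002244, ∂h/∂y = -0.0004912 (det = 76550).
Flow = −∇h = (-0.002244 east, +0.0004912 north), which points west.

W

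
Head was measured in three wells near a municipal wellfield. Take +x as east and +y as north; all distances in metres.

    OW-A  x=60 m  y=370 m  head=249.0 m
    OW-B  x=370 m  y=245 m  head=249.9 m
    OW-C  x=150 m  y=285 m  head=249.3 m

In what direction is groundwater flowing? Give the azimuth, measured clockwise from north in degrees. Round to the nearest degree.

287°

Differences from OW-A: to OW-B (Δx, Δy, Δh) = (310, -125, +0.9); to OW-C = (90, -85, +0.3).
Determinant of the coordinate differences = 310·(-85) − 90·(-125) = -15100.
∂h/∂x = [(+0.9)·(-85) − (+0.3)·(-125)] / -15100 = +0.002583
∂h/∂y = [310·(+0.3) − 90·(+0.9)] / -15100 = -0.0007947
Flow direction (−∇h) has components (-0.002583 E, +0.0007947 N).
Azimuth = atan2(E, N) = atan2(-0.002583, +0.0007947) = 287.1° ≈ 287°.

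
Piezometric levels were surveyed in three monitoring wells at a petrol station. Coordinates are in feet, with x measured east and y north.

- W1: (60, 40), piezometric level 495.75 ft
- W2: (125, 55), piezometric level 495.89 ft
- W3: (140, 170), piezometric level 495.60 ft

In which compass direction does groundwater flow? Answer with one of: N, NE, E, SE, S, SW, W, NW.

With h = a·x + b·y + c and W1 as origin, the differences give:
  65·a + 15·b = +0.14
  80·a + 130·b = -0.15
Eliminate b (×130 and ×15, subtract): 7250·a = 20.450 → a = ∂h/∂x = +0.002821
Back-substitute: b = ∂h/∂y = -0.002890.
Flow = −∇h = (-0.002821 east, +0.002890 north), which points northwest.

NW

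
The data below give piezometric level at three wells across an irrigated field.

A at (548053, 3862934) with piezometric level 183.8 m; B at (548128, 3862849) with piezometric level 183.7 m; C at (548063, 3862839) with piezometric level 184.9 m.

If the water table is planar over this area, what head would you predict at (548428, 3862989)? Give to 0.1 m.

176.9 m

Taking A as reference: B−A = (75, -85, -0.1); C−A = (10, -95, +1.1).
Solve a·Δx + b·Δy = Δh: det = 75·(-95) − 10·(-85) = -6275.
∂h/∂x = [(-0.1)·(-95) − (+1.1)·(-85)] / -6275 = -0.01641
∂h/∂y = [75·(+1.1) − 10·(-0.1)] / -6275 = -0.01331
h(548428, 3862989) = 183.8 + (-0.01641)·(375) + (-0.01331)·(55) = 183.8 -6.155 -0.732 = 176.913 m.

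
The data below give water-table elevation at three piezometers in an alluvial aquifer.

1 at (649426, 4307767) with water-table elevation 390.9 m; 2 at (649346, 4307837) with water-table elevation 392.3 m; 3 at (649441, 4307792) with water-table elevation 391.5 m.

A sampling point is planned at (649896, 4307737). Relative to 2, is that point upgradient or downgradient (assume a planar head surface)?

downgradient

With h = a·x + b·y + c and 1 as origin, the differences give:
  (-80)·a + 70·b = +1.4
  15·a + 25·b = +0.6
Eliminate b (×25 and ×70, subtract): -3050·a = -7.00 → a = ∂h/∂x = +0.002295
Back-substitute: b = ∂h/∂y = +0.02262.
Head at (649896, 4307737) = 390.9 + (+0.002295)·(470) + (+0.02262)·(-30) = 391.30 m.
That is lower than the 392.3 m at 2, so the point is downgradient.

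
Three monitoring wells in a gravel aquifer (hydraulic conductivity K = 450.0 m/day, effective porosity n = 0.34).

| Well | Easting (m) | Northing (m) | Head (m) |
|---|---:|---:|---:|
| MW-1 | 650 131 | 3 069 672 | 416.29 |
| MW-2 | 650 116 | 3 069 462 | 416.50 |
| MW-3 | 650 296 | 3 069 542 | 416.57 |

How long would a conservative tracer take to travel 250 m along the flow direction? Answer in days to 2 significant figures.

140 days

Taking MW-1 as reference: MW-2−MW-1 = (-15, -210, +0.21); MW-3−MW-1 = (165, -130, +0.28).
Determinant of the coordinate differences = (-15)·(-130) − 165·(-210) = 36600.
∂h/∂x = [(+0.21)·(-130) − (+0.28)·(-210)] / 36600 = +0.0008607
∂h/∂y = [(-15)·(+0.28) − 165·(+0.21)] / 36600 = -0.001061
|∇h| = √(0.0008607² + -0.001061²) = 0.001366
Seepage velocity v = K·i/n = 450.0 × 0.001366 / 0.34 = 1.808 m/day.
t = 250 / 1.808 = 138.3 days.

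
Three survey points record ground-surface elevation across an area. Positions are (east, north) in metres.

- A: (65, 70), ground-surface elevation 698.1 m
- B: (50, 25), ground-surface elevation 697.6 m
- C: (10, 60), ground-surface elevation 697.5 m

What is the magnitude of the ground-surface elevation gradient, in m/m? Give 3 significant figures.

Three-point gradient (reference A): Δ to B = (-15, -45, -0.5), Δ to C = (-55, -10, -0.6).
∂z/∂x = +0.009462, ∂z/∂y = +0.007957 (det = -2325).
|∇f| = √(0.009462² + 0.007957²) = 0.01236 m/m

0.0124 m/m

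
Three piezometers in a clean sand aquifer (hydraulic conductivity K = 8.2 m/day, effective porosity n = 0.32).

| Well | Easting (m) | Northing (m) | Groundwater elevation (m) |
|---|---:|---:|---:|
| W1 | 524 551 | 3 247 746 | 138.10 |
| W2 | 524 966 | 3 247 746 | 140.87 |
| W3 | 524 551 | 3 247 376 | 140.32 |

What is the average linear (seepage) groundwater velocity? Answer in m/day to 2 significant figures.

∂h/∂x = (140.87 − 138.10) / (524966 − 524551) = +0.006675
∂h/∂y = (140.32 − 138.10) / (3247376 − 3247746) = -0.006000
|∇h| = √(0.006675² + -0.006000²) = 0.008975
Seepage velocity v = K·i/n = 8.2 × 0.008975 / 0.32 = 0.23 m/day.

0.23 m/day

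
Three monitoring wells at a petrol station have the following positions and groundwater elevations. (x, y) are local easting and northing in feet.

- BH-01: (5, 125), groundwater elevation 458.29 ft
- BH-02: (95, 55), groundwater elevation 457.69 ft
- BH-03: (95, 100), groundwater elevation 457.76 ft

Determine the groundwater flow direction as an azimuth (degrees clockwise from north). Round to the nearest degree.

Taking BH-01 as reference: BH-02−BH-01 = (90, -70, -0.60); BH-03−BH-01 = (90, -25, -0.53).
Determinant of the coordinate differences = 90·(-25) − 90·(-70) = 4050.
∂h/∂x = [(-0.60)·(-25) − (-0.53)·(-70)] / 4050 = -0.005457
∂h/∂y = [90·(-0.53) − 90·(-0.60)] / 4050 = +0.001556
Flow direction (−∇h) has components (+0.005457 E, -0.001556 N).
Azimuth = atan2(E, N) = atan2(+0.005457, -0.001556) = 105.9° ≈ 106°.

106°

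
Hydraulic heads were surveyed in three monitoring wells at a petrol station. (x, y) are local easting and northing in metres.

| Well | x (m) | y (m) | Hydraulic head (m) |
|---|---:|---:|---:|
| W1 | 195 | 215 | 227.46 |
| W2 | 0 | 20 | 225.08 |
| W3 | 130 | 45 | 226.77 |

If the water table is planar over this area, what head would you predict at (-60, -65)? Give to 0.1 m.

224.4 m

Three-point gradient (reference W1): Δ to W2 = (-195, -195, -2.38), Δ to W3 = (-65, -170, -0.69).
∂h/∂x = +0.01319, ∂h/∂y = -0.0009841 (det = 20475).
h(-60, -65) = 227.46 + (+0.01319)·(-255) + (-0.0009841)·(-280) = 227.46 -3.363 +0.276 = 224.372 m.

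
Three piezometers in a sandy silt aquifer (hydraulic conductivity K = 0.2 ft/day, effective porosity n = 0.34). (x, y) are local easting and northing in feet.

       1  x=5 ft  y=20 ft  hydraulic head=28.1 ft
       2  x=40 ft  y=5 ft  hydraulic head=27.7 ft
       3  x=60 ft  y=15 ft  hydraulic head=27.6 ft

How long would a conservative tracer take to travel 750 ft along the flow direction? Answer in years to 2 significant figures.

Three-point gradient (reference 1): Δ to 2 = (35, -15, -0.4), Δ to 3 = (55, -5, -0.5).
∂h/∂x = -0.008462, ∂h/∂y = +0.006923 (det = 650).
|∇h| = √(-0.008462² + 0.006923²) = 0.01093
Seepage velocity v = K·i/n = 0.2 × 0.01093 / 0.34 = 0.006429 ft/day.
t = 750 / 0.006429 = 1.167e+05 days = 320 years.

320 years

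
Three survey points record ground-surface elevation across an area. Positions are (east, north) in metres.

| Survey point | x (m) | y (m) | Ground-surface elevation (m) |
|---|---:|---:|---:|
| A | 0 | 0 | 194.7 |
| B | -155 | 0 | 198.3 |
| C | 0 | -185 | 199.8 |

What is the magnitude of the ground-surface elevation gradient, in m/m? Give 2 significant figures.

∂z/∂x = (198.3 − 194.7) / (-155 − 0) = -0.02323
∂z/∂y = (199.8 − 194.7) / (-185 − 0) = -0.02757
|∇f| = √(-0.02323² + -0.02757²) = 0.03605 m/m

0.036 m/m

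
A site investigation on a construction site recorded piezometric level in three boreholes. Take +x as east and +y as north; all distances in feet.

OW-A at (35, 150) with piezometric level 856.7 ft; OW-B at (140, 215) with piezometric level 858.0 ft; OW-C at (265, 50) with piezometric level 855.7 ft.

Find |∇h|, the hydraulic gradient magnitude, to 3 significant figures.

0.0161

Differences from OW-A: to OW-B (Δx, Δy, Δh) = (105, 65, +1.3); to OW-C = (230, -100, -1.0).
Determinant of the coordinate differences = 105·(-100) − 230·65 = -25450.
∂h/∂x = [(+1.3)·(-100) − (-1.0)·65] / -25450 = +0.002554
∂h/∂y = [105·(-1.0) − 230·(+1.3)] / -25450 = +0.01587
|∇h| = √(0.002554² + 0.01587²) = 0.01607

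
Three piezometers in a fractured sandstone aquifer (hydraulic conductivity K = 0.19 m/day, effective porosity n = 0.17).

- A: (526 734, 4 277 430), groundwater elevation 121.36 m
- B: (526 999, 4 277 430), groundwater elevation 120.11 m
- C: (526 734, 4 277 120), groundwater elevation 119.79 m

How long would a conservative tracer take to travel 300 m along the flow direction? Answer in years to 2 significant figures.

110 years

∂h/∂x = (120.11 − 121.36) / (526999 − 526734) = -0.004717
∂h/∂y = (119.79 − 121.36) / (4277120 − 4277430) = +0.005065
|∇h| = √(-0.004717² + 0.005065²) = 0.006921
Seepage velocity v = K·i/n = 0.19 × 0.006921 / 0.17 = 0.007735 m/day.
t = 300 / 0.007735 = 3.878e+04 days = 106 years.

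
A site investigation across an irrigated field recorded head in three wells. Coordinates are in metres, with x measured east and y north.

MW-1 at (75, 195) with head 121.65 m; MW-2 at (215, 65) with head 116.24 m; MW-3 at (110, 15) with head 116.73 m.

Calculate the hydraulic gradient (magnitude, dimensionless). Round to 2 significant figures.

Three-point gradient (reference MW-1): Δ to MW-2 = (140, -130, -5.41), Δ to MW-3 = (35, -180, -4.92).
∂h/∂x = -0.01618, ∂h/∂y = +0.02419 (det = -20650).
|∇h| = √(-0.01618² + 0.02419²) = 0.0291

0.029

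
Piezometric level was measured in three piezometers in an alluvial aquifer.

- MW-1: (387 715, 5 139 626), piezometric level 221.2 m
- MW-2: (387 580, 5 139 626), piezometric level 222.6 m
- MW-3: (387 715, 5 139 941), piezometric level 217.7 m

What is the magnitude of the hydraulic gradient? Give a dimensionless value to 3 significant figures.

∂h/∂x = (222.6 − 221.2) / (387580 − 387715) = -0.01037
∂h/∂y = (217.7 − 221.2) / (5139941 − 5139626) = -0.01111
|∇h| = √(-0.01037² + -0.01111²) = 0.0152

0.0152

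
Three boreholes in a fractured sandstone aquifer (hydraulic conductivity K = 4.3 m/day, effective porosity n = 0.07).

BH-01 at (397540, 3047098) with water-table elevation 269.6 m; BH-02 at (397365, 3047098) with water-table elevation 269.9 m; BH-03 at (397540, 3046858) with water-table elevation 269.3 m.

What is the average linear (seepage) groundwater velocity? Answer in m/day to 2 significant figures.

0.13 m/day

∂h/∂x = (269.9 − 269.6) / (397365 − 397540) = -0.001714
∂h/∂y = (269.3 − 269.6) / (3046858 − 3047098) = +0.001250
|∇h| = √(-0.001714² + 0.001250²) = 0.002121
Seepage velocity v = K·i/n = 4.3 × 0.002121 / 0.07 = 0.1303 m/day.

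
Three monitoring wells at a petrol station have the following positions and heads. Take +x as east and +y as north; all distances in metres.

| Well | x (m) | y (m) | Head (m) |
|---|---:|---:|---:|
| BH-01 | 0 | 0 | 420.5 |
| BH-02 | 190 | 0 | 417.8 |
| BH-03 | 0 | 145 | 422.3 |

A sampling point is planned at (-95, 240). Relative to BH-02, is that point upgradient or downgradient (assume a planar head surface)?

upgradient

∂h/∂x = (417.8 − 420.5) / (190 − 0) = -0.01421
∂h/∂y = (422.3 − 420.5) / (145 − 0) = +0.01241
Head at (-95, 240) = 420.5 + (-0.01421)·(-95) + (+0.01241)·(240) = 424.83 m.
That is higher than the 417.8 m at BH-02, so the point is upgradient.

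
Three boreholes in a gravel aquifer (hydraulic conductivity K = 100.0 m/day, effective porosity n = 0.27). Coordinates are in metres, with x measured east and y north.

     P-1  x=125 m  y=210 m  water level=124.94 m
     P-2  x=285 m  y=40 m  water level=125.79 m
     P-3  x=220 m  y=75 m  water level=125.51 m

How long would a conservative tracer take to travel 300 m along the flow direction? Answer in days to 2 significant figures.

Taking P-1 as reference: P-2−P-1 = (160, -170, +0.85); P-3−P-1 = (95, -135, +0.57).
Determinant of the coordinate differences = 160·(-135) − 95·(-170) = -5450.
∂h/∂x = [(+0.85)·(-135) − (+0.57)·(-170)] / -5450 = +0.003275
∂h/∂y = [160·(+0.57) − 95·(+0.85)] / -5450 = -0.001917
|∇h| = √(0.003275² + -0.001917²) = 0.003795
Seepage velocity v = K·i/n = 100.0 × 0.003795 / 0.27 = 1.406 m/day.
t = 300 / 1.406 = 213.4 days.

210 days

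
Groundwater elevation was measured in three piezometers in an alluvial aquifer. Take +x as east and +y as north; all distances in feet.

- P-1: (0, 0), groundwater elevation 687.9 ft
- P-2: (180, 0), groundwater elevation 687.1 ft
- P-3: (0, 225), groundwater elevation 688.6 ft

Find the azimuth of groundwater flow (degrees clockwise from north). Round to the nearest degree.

125°

∂h/∂x = (687.1 − 687.9) / (180 − 0) = -0.004444
∂h/∂y = (688.6 − 687.9) / (225 − 0) = +0.003111
Flow direction (−∇h) has components (+0.004444 E, -0.003111 N).
Azimuth = atan2(E, N) = atan2(+0.004444, -0.003111) = 125.0° ≈ 125°.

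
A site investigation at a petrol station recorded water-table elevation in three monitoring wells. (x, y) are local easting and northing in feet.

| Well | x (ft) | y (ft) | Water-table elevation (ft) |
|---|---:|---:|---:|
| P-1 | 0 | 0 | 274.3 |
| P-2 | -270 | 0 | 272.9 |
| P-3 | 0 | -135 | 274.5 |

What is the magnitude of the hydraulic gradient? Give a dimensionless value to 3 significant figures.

0.00539

∂h/∂x = (272.9 − 274.3) / (-270 − 0) = +0.005185
∂h/∂y = (274.5 − 274.3) / (-135 − 0) = -0.001481
|∇h| = √(0.005185² + -0.001481²) = 0.005392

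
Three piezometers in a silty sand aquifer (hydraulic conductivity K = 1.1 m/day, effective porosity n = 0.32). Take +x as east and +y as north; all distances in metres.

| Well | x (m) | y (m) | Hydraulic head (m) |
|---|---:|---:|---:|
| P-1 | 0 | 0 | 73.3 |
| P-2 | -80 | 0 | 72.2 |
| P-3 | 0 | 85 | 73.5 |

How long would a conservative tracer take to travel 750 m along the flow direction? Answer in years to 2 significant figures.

∂h/∂x = (72.2 − 73.3) / (-80 − 0) = +0.01375
∂h/∂y = (73.5 − 73.3) / (85 − 0) = +0.002353
|∇h| = √(0.01375² + 0.002353²) = 0.01395
Seepage velocity v = K·i/n = 1.1 × 0.01395 / 0.32 = 0.04795 m/day.
t = 750 / 0.04795 = 1.564e+04 days = 42.8 years.

43 years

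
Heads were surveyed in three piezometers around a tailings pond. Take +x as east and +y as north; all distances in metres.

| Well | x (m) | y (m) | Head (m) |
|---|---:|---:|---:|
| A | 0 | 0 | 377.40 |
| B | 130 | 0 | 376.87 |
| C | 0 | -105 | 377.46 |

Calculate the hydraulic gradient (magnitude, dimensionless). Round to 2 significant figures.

∂h/∂x = (376.87 − 377.40) / (130 − 0) = -0.004077
∂h/∂y = (377.46 − 377.40) / (-105 − 0) = -0.0005714
|∇h| = √(-0.004077² + -0.0005714²) = 0.004117

0.0041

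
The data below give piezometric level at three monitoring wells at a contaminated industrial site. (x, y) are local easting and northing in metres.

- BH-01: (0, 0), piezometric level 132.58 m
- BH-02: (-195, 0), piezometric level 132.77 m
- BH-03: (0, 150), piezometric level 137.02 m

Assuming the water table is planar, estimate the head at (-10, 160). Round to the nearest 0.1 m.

∂h/∂x = (132.77 − 132.58) / (-195 − 0) = -0.0009744
∂h/∂y = (137.02 − 132.58) / (150 − 0) = +0.02960
h(-10, 160) = 132.58 + (-0.0009744)·(-10) + (+0.02960)·(160) = 132.58 +0.010 +4.736 = 137.326 m.

137.3 m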